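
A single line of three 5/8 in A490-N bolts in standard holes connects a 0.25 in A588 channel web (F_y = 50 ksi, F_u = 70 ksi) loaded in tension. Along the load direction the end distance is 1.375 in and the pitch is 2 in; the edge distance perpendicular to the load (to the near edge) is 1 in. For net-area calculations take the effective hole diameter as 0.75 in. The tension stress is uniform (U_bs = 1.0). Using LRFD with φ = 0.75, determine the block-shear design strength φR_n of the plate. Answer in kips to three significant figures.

Shear plane L_v = 1.375 + 2·2 = 5.375 in; A_gv = 5.375 × 0.25 = 1.344 in².
A_nv = (5.375 − 2.5·0.75) × 0.25 = 0.875 in².
A_nt = (1 − 0.5·0.75) × 0.25 = 0.1562 in².
0.6 F_u A_nv = 36.75 kips; 0.6 F_y A_gv = 40.31 kips → shear rupture governs the shear term.
R_n = 36.75 + 1.0 × 70 × 0.1562 = 47.69 kips.
Design strength φR_n = 0.75 × 47.69 = 35.8 kips.

35.8 kips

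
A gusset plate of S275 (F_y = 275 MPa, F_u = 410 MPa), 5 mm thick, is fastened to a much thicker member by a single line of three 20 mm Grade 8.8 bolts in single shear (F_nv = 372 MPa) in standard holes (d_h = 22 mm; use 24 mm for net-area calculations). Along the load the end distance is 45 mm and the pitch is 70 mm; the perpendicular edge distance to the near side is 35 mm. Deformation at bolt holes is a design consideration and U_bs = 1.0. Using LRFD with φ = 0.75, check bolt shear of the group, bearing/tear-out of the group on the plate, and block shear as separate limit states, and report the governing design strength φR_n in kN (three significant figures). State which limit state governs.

150 kN (block shear governs)

Bolt shear: A_b = π·20²/4 = 314.2 mm²; R_n = 372 × 314.2 × 3 × 1 / 1000 = 350.6 kN → 0.75 × 350.6 = 263 kN.
Bearing: edge l_c = 34, r_n = 83.64 kN; interior l_c = 48, r_n = 98.4 kN; R_n = 83.64 + 2·98.4 = 280.4 kN → 210 kN.
Block shear: A_gv = 925, A_nv = 625, A_nt = 115 mm²; R_n = min(0.6F_uA_nv, 0.6F_yA_gv) + U_bs·F_u·A_nt = 199.8 kN → 150 kN.
Block shear governs: 150 kN.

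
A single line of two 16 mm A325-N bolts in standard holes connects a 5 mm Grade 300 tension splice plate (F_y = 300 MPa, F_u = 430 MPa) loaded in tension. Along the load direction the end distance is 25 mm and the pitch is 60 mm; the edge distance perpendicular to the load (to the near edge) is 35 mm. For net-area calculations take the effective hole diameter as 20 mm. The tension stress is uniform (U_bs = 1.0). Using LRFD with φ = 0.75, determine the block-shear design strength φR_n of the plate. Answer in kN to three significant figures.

Shear plane L_v = 25 + 1·60 = 85 mm; A_gv = 85 × 5 = 425 mm².
A_nv = (85 − 1.5·20) × 5 = 275 mm².
A_nt = (35 − 0.5·20) × 5 = 125 mm².
0.6 F_u A_nv = 70.95 kN; 0.6 F_y A_gv = 76.5 kN → shear rupture governs the shear term.
R_n = 70.95 + 1.0 × 430 × 125 / 1000 = 124.7 kN.
Design strength φR_n = 0.75 × 124.7 = 93.5 kN.

93.5 kN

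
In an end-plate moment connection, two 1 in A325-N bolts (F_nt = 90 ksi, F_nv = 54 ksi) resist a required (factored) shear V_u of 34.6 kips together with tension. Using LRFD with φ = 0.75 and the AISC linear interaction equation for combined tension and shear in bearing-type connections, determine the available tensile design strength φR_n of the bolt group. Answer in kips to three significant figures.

A_b = π·1²/4 = 0.7854 in²; f_rv = 34.6 / (2 × 0.7854) = 22.03 ksi.
F'_nt = 1.3 F_nt − (F_nt / φF_nv) f_rv = 1.3·90 − (90/(0.75·54))·22.03 = 68.05 ksi, capped at F_nt → F'_nt = 68.05 ksi.
R_n = F'_nt · A_b · n = 68.05 × 0.7854 × 2 = 106.9 kips.
Design strength φR_n = 0.75 × 106.9 = 80.2 kips.

80.2 kips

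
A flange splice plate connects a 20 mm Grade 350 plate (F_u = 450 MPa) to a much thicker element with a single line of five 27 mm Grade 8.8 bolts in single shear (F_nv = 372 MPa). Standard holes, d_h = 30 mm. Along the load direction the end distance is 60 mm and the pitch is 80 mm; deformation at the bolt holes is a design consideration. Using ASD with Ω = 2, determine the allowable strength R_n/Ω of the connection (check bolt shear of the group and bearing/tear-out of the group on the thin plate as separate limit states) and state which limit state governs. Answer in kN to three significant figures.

532 kN (bolt shear governs)

Bolt shear: A_b = π·27²/4 = 572.6 mm²; R_n = 372 × 572.6 × 5 × 1 / 1000 = 1065 kN → 1065 / 2 = 532 kN.
Bearing (1.2 l_c t F_u ≤ 2.4 d t F_u): upper limit = 2.4·27·20·450 / 1000 = 583.2 kN.
  Edge l_c = 60 − 30/2 = 45 → r_n = 486 kN; interior l_c = 80 − 30 = 50 → r_n = 540 kN.
  R_n,bearing = 1·486 + 4·540 = 2646 kN → 2646 / 2 = 1320 kN.
Bolt shear governs: 532 kN.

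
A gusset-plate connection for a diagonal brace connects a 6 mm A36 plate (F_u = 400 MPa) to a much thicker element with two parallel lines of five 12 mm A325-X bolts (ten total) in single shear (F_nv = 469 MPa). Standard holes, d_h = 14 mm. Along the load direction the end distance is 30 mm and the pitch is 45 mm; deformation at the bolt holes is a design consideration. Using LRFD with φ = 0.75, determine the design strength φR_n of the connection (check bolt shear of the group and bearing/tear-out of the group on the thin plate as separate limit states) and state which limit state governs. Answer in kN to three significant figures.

Bolt shear: A_b = π·12²/4 = 113.1 mm²; R_n = 469 × 113.1 × 10 × 1 / 1000 = 530.4 kN → 0.75 × 530.4 = 398 kN.
Bearing (1.2 l_c t F_u ≤ 2.4 d t F_u): upper limit = 2.4·12·6·400 / 1000 = 69.12 kN.
  Edge l_c = 30 − 14/2 = 23 → r_n = 66.24 kN; interior l_c = 45 − 14 = 31 → r_n = 69.12 kN.
  R_n,bearing = 2·66.24 + 8·69.12 = 685.4 kN → 0.75 × 685.4 = 514 kN.
Bolt shear governs: 398 kN.

398 kN (bolt shear governs)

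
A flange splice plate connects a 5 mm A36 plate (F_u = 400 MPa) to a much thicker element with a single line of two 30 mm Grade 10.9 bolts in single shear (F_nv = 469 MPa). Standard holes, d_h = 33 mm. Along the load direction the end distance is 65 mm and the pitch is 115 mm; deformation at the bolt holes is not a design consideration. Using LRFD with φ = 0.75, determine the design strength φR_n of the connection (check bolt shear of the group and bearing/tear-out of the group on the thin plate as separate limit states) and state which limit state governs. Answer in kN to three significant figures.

244 kN (bearing governs)

Bolt shear: A_b = π·30²/4 = 706.9 mm²; R_n = 469 × 706.9 × 2 × 1 / 1000 = 663 kN → 0.75 × 663 = 497 kN.
Bearing (1.5 l_c t F_u ≤ 3.0 d t F_u): upper limit = 3.0·30·5·400 / 1000 = 180 kN.
  Edge l_c = 65 − 33/2 = 48.5 → r_n = 145.5 kN; interior l_c = 115 − 33 = 82 → r_n = 180 kN.
  R_n,bearing = 1·145.5 + 1·180 = 325.5 kN → 0.75 × 325.5 = 244 kN.
Bearing governs: 244 kN.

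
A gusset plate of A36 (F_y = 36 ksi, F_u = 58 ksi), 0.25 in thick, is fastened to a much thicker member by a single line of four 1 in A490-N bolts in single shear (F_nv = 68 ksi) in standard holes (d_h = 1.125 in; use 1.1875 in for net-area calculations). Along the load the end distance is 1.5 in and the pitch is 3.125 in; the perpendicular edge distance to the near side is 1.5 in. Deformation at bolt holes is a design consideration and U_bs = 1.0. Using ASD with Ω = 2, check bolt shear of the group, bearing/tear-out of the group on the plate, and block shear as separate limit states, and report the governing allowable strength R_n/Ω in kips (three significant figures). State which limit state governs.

35.8 kips (block shear governs)

Bolt shear: A_b = π·1²/4 = 0.7854 in²; R_n = 68 × 0.7854 × 4 × 1 = 213.6 kips → 213.6 / 2 = 107 kips.
Bearing: edge l_c = 0.9375, r_n = 16.31 kips; interior l_c = 2, r_n = 34.8 kips; R_n = 16.31 + 3·34.8 = 120.7 kips → 60.4 kips.
Block shear: A_gv = 2.719, A_nv = 1.68, A_nt = 0.2266 in²; R_n = min(0.6F_uA_nv, 0.6F_yA_gv) + U_bs·F_u·A_nt = 71.59 kips → 35.8 kips.
Block shear governs: 35.8 kips.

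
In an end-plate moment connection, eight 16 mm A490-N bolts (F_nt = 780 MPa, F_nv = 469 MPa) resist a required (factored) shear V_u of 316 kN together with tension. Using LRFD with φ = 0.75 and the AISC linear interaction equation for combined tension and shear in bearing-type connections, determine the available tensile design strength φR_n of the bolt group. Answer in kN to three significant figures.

A_b = π·16²/4 = 201.1 mm²; f_rv = 316 × 1000 / (8 × 201.1) = 196.5 MPa.
F'_nt = 1.3 F_nt − (F_nt / φF_nv) f_rv = 1.3·780 − (780/(0.75·469))·196.5 = 578.4 MPa, capped at F_nt → F'_nt = 578.4 MPa.
R_n = F'_nt · A_b · n = 578.4 × 201.1 × 8 / 1000 = 930.3 kN.
Design strength φR_n = 0.75 × 930.3 = 698 kN.

698 kN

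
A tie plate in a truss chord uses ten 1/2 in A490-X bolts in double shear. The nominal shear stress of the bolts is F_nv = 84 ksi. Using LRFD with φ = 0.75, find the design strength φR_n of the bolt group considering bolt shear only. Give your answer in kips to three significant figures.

A_b = π × 0.5² / 4 = 0.1963 in².
R_n = F_nv · A_b · n · n_s = 84 × 0.1963 × 10 × 2 = 329.9 kips.
Design strength φR_n = 0.75 × 329.9 = 247 kips.

247 kips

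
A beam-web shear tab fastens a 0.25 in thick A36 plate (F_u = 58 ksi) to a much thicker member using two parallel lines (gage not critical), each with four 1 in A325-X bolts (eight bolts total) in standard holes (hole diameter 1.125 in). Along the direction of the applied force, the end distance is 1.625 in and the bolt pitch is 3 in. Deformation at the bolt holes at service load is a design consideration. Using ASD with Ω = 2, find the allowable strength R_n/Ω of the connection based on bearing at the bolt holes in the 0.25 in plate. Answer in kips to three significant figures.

116 kips

Per bolt r_n = 1.2 l_c t F_u ≤ 2.4 d t F_u; upper limit = 2.4 × 1 × 0.25 × 58 = 34.8 kips.
Edge bolt: l_c = 1.625 − 1.125/2 = 1.062 in → 1.2 × 1.062 × 0.25 × 58 = 18.49 → r_n = 18.49 kips.
Interior bolts: l_c = 3 − 1.125 = 1.875 in → 1.2 × 1.875 × 0.25 × 58 = 32.62 → r_n = 32.62 kips.
R_n = 2 × 18.49 + 6 × 32.62 = 232.7 kips.
Allowable strength R_n/Ω = 232.7 / 2 = 116 kips.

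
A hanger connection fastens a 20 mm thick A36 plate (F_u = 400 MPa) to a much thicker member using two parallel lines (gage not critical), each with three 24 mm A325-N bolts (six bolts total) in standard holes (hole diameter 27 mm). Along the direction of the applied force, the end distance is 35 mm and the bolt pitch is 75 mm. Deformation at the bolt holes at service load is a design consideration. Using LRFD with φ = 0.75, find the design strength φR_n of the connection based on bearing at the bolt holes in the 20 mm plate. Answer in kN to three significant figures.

1690 kN

Per bolt r_n = 1.2 l_c t F_u ≤ 2.4 d t F_u; upper limit = 2.4 × 24 × 20 × 400 / 1000 = 460.8 kN.
Edge bolt: l_c = 35 − 27/2 = 21.5 mm → 1.2 × 21.5 × 20 × 400 / 1000 = 206.4 → r_n = 206.4 kN.
Interior bolts: l_c = 75 − 27 = 48 mm → 1.2 × 48 × 20 × 400 / 1000 = 460.8 → r_n = 460.8 kN.
R_n = 2 × 206.4 + 4 × 460.8 = 2256 kN.
Design strength φR_n = 0.75 × 2256 = 1690 kN.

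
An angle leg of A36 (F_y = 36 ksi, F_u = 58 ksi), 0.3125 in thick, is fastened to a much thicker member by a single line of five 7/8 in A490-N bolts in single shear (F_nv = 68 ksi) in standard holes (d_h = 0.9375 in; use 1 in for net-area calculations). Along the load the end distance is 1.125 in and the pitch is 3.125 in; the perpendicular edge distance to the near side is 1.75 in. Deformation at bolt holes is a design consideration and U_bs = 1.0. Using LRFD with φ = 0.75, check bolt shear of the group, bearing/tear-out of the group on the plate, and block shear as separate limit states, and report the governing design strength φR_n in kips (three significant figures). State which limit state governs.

Bolt shear: A_b = π·0.875²/4 = 0.6013 in²; R_n = 68 × 0.6013 × 5 × 1 = 204.4 kips → 0.75 × 204.4 = 153 kips.
Bearing: edge l_c = 0.6562, r_n = 14.27 kips; interior l_c = 2.188, r_n = 38.06 kips; R_n = 14.27 + 4·38.06 = 166.5 kips → 125 kips.
Block shear: A_gv = 4.258, A_nv = 2.852, A_nt = 0.3906 in²; R_n = min(0.6F_uA_nv, 0.6F_yA_gv) + U_bs·F_u·A_nt = 114.6 kips → 86 kips.
Block shear governs: 86 kips.

86 kips (block shear governs)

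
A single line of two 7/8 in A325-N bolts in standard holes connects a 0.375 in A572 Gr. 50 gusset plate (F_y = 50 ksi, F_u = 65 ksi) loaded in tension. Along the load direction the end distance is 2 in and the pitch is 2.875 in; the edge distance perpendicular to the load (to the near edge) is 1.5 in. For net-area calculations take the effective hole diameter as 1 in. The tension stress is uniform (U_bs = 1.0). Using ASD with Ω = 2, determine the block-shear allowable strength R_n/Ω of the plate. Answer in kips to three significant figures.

36.9 kips

Shear plane L_v = 2 + 1·2.875 = 4.875 in; A_gv = 4.875 × 0.375 = 1.828 in².
A_nv = (4.875 − 1.5·1) × 0.375 = 1.266 in².
A_nt = (1.5 − 0.5·1) × 0.375 = 0.375 in².
0.6 F_u A_nv = 49.36 kips; 0.6 F_y A_gv = 54.84 kips → shear rupture governs the shear term.
R_n = 49.36 + 1.0 × 65 × 0.375 = 73.73 kips.
Allowable strength R_n/Ω = 73.73 / 2 = 36.9 kips.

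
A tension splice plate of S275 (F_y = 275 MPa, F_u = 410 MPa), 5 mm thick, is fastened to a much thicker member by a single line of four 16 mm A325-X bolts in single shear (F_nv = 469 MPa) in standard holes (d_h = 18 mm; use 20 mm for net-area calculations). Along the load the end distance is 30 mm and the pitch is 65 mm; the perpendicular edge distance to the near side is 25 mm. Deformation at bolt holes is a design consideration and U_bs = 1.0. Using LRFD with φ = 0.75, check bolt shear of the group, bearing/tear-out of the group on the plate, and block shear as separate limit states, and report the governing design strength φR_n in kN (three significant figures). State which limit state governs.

Bolt shear: A_b = π·16²/4 = 201.1 mm²; R_n = 469 × 201.1 × 4 × 1 / 1000 = 377.2 kN → 0.75 × 377.2 = 283 kN.
Bearing: edge l_c = 21, r_n = 51.66 kN; interior l_c = 47, r_n = 78.72 kN; R_n = 51.66 + 3·78.72 = 287.8 kN → 216 kN.
Block shear: A_gv = 1125, A_nv = 775, A_nt = 75 mm²; R_n = min(0.6F_uA_nv, 0.6F_yA_gv) + U_bs·F_u·A_nt = 216.4 kN → 162 kN.
Block shear governs: 162 kN.

162 kN (block shear governs)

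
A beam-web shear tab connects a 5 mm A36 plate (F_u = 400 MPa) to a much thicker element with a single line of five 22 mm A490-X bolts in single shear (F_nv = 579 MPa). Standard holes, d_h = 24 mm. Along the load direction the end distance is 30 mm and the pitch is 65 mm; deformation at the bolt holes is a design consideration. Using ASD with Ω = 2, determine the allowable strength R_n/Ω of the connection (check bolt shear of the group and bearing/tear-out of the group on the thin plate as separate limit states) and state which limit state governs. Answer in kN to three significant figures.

218 kN (bearing governs)

Bolt shear: A_b = π·22²/4 = 380.1 mm²; R_n = 579 × 380.1 × 5 × 1 / 1000 = 1100 kN → 1100 / 2 = 550 kN.
Bearing (1.2 l_c t F_u ≤ 2.4 d t F_u): upper limit = 2.4·22·5·400 / 1000 = 105.6 kN.
  Edge l_c = 30 − 24/2 = 18 → r_n = 43.2 kN; interior l_c = 65 − 24 = 41 → r_n = 98.4 kN.
  R_n,bearing = 1·43.2 + 4·98.4 = 436.8 kN → 436.8 / 2 = 218 kN.
Bearing governs: 218 kN.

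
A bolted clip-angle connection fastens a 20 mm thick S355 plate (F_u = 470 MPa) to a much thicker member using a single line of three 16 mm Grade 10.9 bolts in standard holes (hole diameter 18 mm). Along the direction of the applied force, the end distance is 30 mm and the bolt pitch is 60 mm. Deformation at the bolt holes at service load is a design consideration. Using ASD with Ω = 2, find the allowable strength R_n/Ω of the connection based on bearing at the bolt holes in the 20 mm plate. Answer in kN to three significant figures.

Per bolt r_n = 1.2 l_c t F_u ≤ 2.4 d t F_u; upper limit = 2.4 × 16 × 20 × 470 / 1000 = 361 kN.
Edge bolt: l_c = 30 − 18/2 = 21 mm → 1.2 × 21 × 20 × 470 / 1000 = 236.9 → r_n = 236.9 kN.
Interior bolts: l_c = 60 − 18 = 42 mm → 1.2 × 42 × 20 × 470 / 1000 = 473.8 → r_n = 361 kN.
R_n = 1 × 236.9 + 2 × 361 = 958.8 kN.
Allowable strength R_n/Ω = 958.8 / 2 = 479 kN.

479 kN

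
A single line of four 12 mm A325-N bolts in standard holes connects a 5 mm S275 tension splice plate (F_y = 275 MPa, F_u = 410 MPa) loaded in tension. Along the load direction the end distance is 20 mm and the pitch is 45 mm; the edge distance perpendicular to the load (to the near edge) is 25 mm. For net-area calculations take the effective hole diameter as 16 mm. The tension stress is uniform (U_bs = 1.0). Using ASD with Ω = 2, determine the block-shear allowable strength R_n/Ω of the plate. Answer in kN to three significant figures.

78.3 kN

Shear plane L_v = 20 + 3·45 = 155 mm; A_gv = 155 × 5 = 775 mm².
A_nv = (155 − 3.5·16) × 5 = 495 mm².
A_nt = (25 − 0.5·16) × 5 = 85 mm².
0.6 F_u A_nv = 121.8 kN; 0.6 F_y A_gv = 127.9 kN → shear rupture governs the shear term.
R_n = 121.8 + 1.0 × 410 × 85 / 1000 = 156.6 kN.
Allowable strength R_n/Ω = 156.6 / 2 = 78.3 kN.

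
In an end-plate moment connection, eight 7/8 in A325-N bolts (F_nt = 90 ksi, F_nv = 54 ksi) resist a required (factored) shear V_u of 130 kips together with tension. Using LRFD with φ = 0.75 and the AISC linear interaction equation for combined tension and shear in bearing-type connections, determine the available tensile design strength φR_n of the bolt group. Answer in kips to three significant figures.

A_b = π·0.875²/4 = 0.6013 in²; f_rv = 130 / (8 × 0.6013) = 27.02 ksi.
F'_nt = 1.3 F_nt − (F_nt / φF_nv) f_rv = 1.3·90 − (90/(0.75·54))·27.02 = 56.95 ksi, capped at F_nt → F'_nt = 56.95 ksi.
R_n = F'_nt · A_b · n = 56.95 × 0.6013 × 8 = 273.9 kips.
Design strength φR_n = 0.75 × 273.9 = 205 kips.

205 kips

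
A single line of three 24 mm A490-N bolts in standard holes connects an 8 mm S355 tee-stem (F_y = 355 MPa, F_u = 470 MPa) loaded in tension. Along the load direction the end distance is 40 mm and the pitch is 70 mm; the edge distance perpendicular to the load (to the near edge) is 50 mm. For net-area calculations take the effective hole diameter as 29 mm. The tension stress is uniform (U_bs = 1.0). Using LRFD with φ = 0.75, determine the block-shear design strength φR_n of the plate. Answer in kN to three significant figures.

282 kN

Shear plane L_v = 40 + 2·70 = 180 mm; A_gv = 180 × 8 = 1440 mm².
A_nv = (180 − 2.5·29) × 8 = 860 mm².
A_nt = (50 − 0.5·29) × 8 = 284 mm².
0.6 F_u A_nv = 242.5 kN; 0.6 F_y A_gv = 306.7 kN → shear rupture governs the shear term.
R_n = 242.5 + 1.0 × 470 × 284 / 1000 = 376 kN.
Design strength φR_n = 0.75 × 376 = 282 kN.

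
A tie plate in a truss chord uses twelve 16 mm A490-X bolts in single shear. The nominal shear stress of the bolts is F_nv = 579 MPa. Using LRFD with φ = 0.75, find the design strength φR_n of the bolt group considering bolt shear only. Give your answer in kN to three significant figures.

A_b = π × 16² / 4 = 201.1 mm².
R_n = F_nv · A_b · n · n_s = 579 × 201.1 × 12 × 1 / 1000 = 1397 kN.
Design strength φR_n = 0.75 × 1397 = 1050 kN.

1050 kN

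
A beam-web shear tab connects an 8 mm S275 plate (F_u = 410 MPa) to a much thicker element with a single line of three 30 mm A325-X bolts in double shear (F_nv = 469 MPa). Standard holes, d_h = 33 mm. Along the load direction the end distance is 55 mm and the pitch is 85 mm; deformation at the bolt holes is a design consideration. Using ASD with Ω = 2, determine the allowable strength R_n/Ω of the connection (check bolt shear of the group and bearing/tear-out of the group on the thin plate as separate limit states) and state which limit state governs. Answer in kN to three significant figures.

Bolt shear: A_b = π·30²/4 = 706.9 mm²; R_n = 469 × 706.9 × 3 × 2 / 1000 = 1989 kN → 1989 / 2 = 995 kN.
Bearing (1.2 l_c t F_u ≤ 2.4 d t F_u): upper limit = 2.4·30·8·410 / 1000 = 236.2 kN.
  Edge l_c = 55 − 33/2 = 38.5 → r_n = 151.5 kN; interior l_c = 85 − 33 = 52 → r_n = 204.7 kN.
  R_n,bearing = 1·151.5 + 2·204.7 = 560.9 kN → 560.9 / 2 = 280 kN.
Bearing governs: 280 kN.

280 kN (bearing governs)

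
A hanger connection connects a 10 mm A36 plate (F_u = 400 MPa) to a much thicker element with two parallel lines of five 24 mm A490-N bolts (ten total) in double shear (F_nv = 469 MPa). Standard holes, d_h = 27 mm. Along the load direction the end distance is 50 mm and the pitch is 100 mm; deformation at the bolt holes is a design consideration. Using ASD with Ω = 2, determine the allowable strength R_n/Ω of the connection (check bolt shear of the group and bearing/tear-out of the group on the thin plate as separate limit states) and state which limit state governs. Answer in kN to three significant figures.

Bolt shear: A_b = π·24²/4 = 452.4 mm²; R_n = 469 × 452.4 × 10 × 2 / 1000 = 4243 kN → 4243 / 2 = 2120 kN.
Bearing (1.2 l_c t F_u ≤ 2.4 d t F_u): upper limit = 2.4·24·10·400 / 1000 = 230.4 kN.
  Edge l_c = 50 − 27/2 = 36.5 → r_n = 175.2 kN; interior l_c = 100 − 27 = 73 → r_n = 230.4 kN.
  R_n,bearing = 2·175.2 + 8·230.4 = 2194 kN → 2194 / 2 = 1100 kN.
Bearing governs: 1100 kN.

1100 kN (bearing governs)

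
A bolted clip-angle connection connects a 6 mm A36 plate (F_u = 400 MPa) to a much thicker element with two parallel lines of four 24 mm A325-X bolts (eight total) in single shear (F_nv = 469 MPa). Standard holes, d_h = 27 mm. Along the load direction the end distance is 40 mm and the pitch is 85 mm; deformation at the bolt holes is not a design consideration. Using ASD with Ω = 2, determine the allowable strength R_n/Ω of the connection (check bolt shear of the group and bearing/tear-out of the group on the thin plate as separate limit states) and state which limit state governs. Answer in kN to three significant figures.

Bolt shear: A_b = π·24²/4 = 452.4 mm²; R_n = 469 × 452.4 × 8 × 1 / 1000 = 1697 kN → 1697 / 2 = 849 kN.
Bearing (1.5 l_c t F_u ≤ 3.0 d t F_u): upper limit = 3.0·24·6·400 / 1000 = 172.8 kN.
  Edge l_c = 40 − 27/2 = 26.5 → r_n = 95.4 kN; interior l_c = 85 − 27 = 58 → r_n = 172.8 kN.
  R_n,bearing = 2·95.4 + 6·172.8 = 1228 kN → 1228 / 2 = 614 kN.
Bearing governs: 614 kN.

614 kN (bearing governs)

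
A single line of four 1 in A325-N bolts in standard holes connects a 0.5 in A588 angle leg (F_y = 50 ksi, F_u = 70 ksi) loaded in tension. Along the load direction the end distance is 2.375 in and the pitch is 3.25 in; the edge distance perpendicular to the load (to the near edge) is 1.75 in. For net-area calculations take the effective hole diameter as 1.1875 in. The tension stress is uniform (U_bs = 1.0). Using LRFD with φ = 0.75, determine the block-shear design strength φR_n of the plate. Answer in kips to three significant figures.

Shear plane L_v = 2.375 + 3·3.25 = 12.12 in; A_gv = 12.12 × 0.5 = 6.062 in².
A_nv = (12.12 − 3.5·1.1875) × 0.5 = 3.984 in².
A_nt = (1.75 − 0.5·1.1875) × 0.5 = 0.5781 in².
0.6 F_u A_nv = 167.3 kips; 0.6 F_y A_gv = 181.9 kips → shear rupture governs the shear term.
R_n = 167.3 + 1.0 × 70 × 0.5781 = 207.8 kips.
Design strength φR_n = 0.75 × 207.8 = 156 kips.

156 kips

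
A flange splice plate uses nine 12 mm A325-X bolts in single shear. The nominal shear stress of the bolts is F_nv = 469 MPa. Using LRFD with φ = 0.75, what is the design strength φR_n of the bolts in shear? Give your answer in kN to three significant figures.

A_b = π × 12² / 4 = 113.1 mm².
R_n = F_nv · A_b · n · n_s = 469 × 113.1 × 9 × 1 / 1000 = 477.4 kN.
Design strength φR_n = 0.75 × 477.4 = 358 kN.

358 kN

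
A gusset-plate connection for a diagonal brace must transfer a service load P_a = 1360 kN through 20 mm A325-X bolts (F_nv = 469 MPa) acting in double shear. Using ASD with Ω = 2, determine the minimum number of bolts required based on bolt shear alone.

10 bolts

A_b = π·20²/4 = 314.2 mm².
Per-bolt allowable strength R_n/Ω = 469 × 314.2 × 2 / 1000 / 2 = 147.3 kN.
n ≥ 1360 / 147.3 = 9.23 → use 10 bolts.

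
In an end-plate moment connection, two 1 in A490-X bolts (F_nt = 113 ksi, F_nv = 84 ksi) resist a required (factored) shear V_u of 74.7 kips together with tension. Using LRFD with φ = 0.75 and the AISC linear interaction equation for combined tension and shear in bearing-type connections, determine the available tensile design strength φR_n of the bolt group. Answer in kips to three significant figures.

72.6 kips

A_b = π·1²/4 = 0.7854 in²; f_rv = 74.7 / (2 × 0.7854) = 47.56 ksi.
F'_nt = 1.3 F_nt − (F_nt / φF_nv) f_rv = 1.3·113 − (113/(0.75·84))·47.56 = 61.6 ksi, capped at F_nt → F'_nt = 61.6 ksi.
R_n = F'_nt · A_b · n = 61.6 × 0.7854 × 2 = 96.76 kips.
Design strength φR_n = 0.75 × 96.76 = 72.6 kips.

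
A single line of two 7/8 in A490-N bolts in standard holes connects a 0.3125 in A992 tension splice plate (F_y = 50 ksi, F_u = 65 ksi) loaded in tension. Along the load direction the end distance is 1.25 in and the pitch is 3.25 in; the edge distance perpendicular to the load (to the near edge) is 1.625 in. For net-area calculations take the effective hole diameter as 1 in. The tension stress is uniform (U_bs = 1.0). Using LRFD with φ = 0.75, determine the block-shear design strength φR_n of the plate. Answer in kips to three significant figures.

44.6 kips

Shear plane L_v = 1.25 + 1·3.25 = 4.5 in; A_gv = 4.5 × 0.3125 = 1.406 in².
A_nv = (4.5 − 1.5·1) × 0.3125 = 0.9375 in².
A_nt = (1.625 − 0.5·1) × 0.3125 = 0.3516 in².
0.6 F_u A_nv = 36.56 kips; 0.6 F_y A_gv = 42.19 kips → shear rupture governs the shear term.
R_n = 36.56 + 1.0 × 65 × 0.3516 = 59.41 kips.
Design strength φR_n = 0.75 × 59.41 = 44.6 kips.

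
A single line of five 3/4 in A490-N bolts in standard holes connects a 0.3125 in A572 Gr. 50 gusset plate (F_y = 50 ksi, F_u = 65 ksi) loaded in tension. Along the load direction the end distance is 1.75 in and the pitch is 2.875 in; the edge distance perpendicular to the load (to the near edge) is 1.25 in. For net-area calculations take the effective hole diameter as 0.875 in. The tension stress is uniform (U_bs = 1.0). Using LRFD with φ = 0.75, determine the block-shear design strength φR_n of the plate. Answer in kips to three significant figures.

Shear plane L_v = 1.75 + 4·2.875 = 13.25 in; A_gv = 13.25 × 0.3125 = 4.141 in².
A_nv = (13.25 − 4.5·0.875) × 0.3125 = 2.91 in².
A_nt = (1.25 − 0.5·0.875) × 0.3125 = 0.2539 in².
0.6 F_u A_nv = 113.5 kips; 0.6 F_y A_gv = 124.2 kips → shear rupture governs the shear term.
R_n = 113.5 + 1.0 × 65 × 0.2539 = 130 kips.
Design strength φR_n = 0.75 × 130 = 97.5 kips.

97.5 kips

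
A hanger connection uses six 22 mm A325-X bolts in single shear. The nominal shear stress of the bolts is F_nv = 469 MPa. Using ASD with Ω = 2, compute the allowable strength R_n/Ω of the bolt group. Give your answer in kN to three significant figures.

A_b = π × 22² / 4 = 380.1 mm².
R_n = F_nv · A_b · n · n_s = 469 × 380.1 × 6 × 1 / 1000 = 1070 kN.
Allowable strength R_n/Ω = 1070 / 2 = 535 kN.

535 kN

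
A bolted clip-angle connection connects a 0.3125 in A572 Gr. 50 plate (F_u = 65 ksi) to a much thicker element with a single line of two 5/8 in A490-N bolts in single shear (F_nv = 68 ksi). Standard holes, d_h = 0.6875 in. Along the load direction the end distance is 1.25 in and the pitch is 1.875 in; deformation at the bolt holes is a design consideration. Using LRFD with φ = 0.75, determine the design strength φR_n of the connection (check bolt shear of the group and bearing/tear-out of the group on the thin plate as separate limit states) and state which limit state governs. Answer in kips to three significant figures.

31.3 kips (bolt shear governs)

Bolt shear: A_b = π·0.625²/4 = 0.3068 in²; R_n = 68 × 0.3068 × 2 × 1 = 41.72 kips → 0.75 × 41.72 = 31.3 kips.
Bearing (1.2 l_c t F_u ≤ 2.4 d t F_u): upper limit = 2.4·0.625·0.3125·65 = 30.47 kips.
  Edge l_c = 1.25 − 0.6875/2 = 0.9062 → r_n = 22.09 kips; interior l_c = 1.875 − 0.6875 = 1.188 → r_n = 28.95 kips.
  R_n,bearing = 1·22.09 + 1·28.95 = 51.04 kips → 0.75 × 51.04 = 38.3 kips.
Bolt shear governs: 31.3 kips.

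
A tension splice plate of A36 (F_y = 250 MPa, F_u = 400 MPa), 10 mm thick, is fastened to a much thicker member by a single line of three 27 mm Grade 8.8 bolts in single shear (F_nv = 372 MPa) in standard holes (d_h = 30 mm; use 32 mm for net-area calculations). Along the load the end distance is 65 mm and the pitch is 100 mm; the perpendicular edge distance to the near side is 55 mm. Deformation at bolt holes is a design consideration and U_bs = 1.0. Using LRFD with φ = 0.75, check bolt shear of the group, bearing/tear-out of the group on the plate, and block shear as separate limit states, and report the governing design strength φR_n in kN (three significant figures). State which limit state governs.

415 kN (block shear governs)

Bolt shear: A_b = π·27²/4 = 572.6 mm²; R_n = 372 × 572.6 × 3 × 1 / 1000 = 639 kN → 0.75 × 639 = 479 kN.
Bearing: edge l_c = 50, r_n = 240 kN; interior l_c = 70, r_n = 259.2 kN; R_n = 240 + 2·259.2 = 758.4 kN → 569 kN.
Block shear: A_gv = 2650, A_nv = 1850, A_nt = 390 mm²; R_n = min(0.6F_uA_nv, 0.6F_yA_gv) + U_bs·F_u·A_nt = 553.5 kN → 415 kN.
Block shear governs: 415 kN.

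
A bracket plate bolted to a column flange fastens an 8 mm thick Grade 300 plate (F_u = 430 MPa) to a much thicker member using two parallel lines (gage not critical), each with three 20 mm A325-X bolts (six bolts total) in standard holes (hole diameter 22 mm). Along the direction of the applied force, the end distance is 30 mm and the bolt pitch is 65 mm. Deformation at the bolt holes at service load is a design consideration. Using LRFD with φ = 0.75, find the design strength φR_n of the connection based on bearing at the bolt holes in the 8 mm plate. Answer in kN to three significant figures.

613 kN

Per bolt r_n = 1.2 l_c t F_u ≤ 2.4 d t F_u; upper limit = 2.4 × 20 × 8 × 430 / 1000 = 165.1 kN.
Edge bolt: l_c = 30 − 22/2 = 19 mm → 1.2 × 19 × 8 × 430 / 1000 = 78.43 → r_n = 78.43 kN.
Interior bolts: l_c = 65 − 22 = 43 mm → 1.2 × 43 × 8 × 430 / 1000 = 177.5 → r_n = 165.1 kN.
R_n = 2 × 78.43 + 4 × 165.1 = 817.3 kN.
Design strength φR_n = 0.75 × 817.3 = 613 kN.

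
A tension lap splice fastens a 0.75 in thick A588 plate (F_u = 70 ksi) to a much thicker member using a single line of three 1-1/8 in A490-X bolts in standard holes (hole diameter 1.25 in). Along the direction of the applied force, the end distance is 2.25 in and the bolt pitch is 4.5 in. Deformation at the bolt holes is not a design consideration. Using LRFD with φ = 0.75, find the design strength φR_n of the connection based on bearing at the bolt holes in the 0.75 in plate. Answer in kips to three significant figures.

Per bolt r_n = 1.5 l_c t F_u ≤ 3.0 d t F_u; upper limit = 3.0 × 1.125 × 0.75 × 70 = 177.2 kips.
Edge bolt: l_c = 2.25 − 1.25/2 = 1.625 in → 1.5 × 1.625 × 0.75 × 70 = 128 → r_n = 128 kips.
Interior bolts: l_c = 4.5 − 1.25 = 3.25 in → 1.5 × 3.25 × 0.75 × 70 = 255.9 → r_n = 177.2 kips.
R_n = 1 × 128 + 2 × 177.2 = 482.3 kips.
Design strength φR_n = 0.75 × 482.3 = 362 kips.

362 kips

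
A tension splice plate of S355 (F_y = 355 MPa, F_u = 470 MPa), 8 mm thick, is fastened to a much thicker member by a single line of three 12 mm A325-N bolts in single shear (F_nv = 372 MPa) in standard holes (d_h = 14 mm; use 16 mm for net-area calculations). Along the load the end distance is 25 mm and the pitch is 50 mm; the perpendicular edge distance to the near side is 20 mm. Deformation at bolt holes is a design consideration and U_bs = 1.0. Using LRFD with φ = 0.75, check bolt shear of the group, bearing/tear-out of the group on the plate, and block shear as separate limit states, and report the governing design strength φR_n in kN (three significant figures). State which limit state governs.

Bolt shear: A_b = π·12²/4 = 113.1 mm²; R_n = 372 × 113.1 × 3 × 1 / 1000 = 126.2 kN → 0.75 × 126.2 = 94.7 kN.
Bearing: edge l_c = 18, r_n = 81.22 kN; interior l_c = 36, r_n = 108.3 kN; R_n = 81.22 + 2·108.3 = 297.8 kN → 223 kN.
Block shear: A_gv = 1000, A_nv = 680, A_nt = 96 mm²; R_n = min(0.6F_uA_nv, 0.6F_yA_gv) + U_bs·F_u·A_nt = 236.9 kN → 178 kN.
Bolt shear governs: 94.7 kN.

94.7 kN (bolt shear governs)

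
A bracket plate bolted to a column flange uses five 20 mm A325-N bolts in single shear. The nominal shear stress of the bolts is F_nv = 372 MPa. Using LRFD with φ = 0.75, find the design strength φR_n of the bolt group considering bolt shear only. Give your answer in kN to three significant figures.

438 kN

A_b = π × 20² / 4 = 314.2 mm².
R_n = F_nv · A_b · n · n_s = 372 × 314.2 × 5 × 1 / 1000 = 584.3 kN.
Design strength φR_n = 0.75 × 584.3 = 438 kN.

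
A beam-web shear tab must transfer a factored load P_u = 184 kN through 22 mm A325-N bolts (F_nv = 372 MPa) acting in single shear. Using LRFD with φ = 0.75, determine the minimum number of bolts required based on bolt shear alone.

A_b = π·22²/4 = 380.1 mm².
Per-bolt design strength φR_n = 0.75 × 372 × 380.1 × 1 / 1000 = 106.1 kN.
n ≥ 184 / 106.1 = 1.735 → use 2 bolts.

2 bolts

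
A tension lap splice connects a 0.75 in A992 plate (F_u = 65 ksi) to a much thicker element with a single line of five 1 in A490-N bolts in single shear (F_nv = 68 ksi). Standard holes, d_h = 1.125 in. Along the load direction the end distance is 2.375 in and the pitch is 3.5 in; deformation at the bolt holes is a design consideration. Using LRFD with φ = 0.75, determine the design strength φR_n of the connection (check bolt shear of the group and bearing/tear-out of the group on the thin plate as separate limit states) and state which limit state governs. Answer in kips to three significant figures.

Bolt shear: A_b = π·1²/4 = 0.7854 in²; R_n = 68 × 0.7854 × 5 × 1 = 267 kips → 0.75 × 267 = 200 kips.
Bearing (1.2 l_c t F_u ≤ 2.4 d t F_u): upper limit = 2.4·1·0.75·65 = 117 kips.
  Edge l_c = 2.375 − 1.125/2 = 1.812 → r_n = 106 kips; interior l_c = 3.5 − 1.125 = 2.375 → r_n = 117 kips.
  R_n,bearing = 1·106 + 4·117 = 574 kips → 0.75 × 574 = 431 kips.
Bolt shear governs: 200 kips.

200 kips (bolt shear governs)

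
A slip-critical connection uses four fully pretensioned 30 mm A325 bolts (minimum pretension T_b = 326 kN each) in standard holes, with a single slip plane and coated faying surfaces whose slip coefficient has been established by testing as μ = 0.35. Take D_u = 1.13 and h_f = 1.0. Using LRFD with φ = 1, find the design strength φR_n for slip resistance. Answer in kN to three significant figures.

516 kN

R_n = μ · D_u · h_f · T_b · n_s · n_b = 0.35 × 1.13 × 1.0 × 326 × 1 × 4 = 515.7 kN.
Design strength φR_n = 1 × 515.7 = 516 kN.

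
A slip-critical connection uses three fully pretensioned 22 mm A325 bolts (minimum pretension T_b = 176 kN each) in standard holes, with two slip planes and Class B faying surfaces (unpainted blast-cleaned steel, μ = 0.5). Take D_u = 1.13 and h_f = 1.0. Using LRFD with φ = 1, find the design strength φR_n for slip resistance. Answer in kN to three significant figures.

597 kN

R_n = μ · D_u · h_f · T_b · n_s · n_b = 0.5 × 1.13 × 1.0 × 176 × 2 × 3 = 596.6 kN.
Design strength φR_n = 1 × 596.6 = 597 kN.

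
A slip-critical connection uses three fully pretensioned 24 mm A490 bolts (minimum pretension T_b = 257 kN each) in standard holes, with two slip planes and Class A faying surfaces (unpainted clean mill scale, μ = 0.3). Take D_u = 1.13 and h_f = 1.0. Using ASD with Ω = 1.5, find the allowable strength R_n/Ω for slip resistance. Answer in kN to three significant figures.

348 kN

R_n = μ · D_u · h_f · T_b · n_s · n_b = 0.3 × 1.13 × 1.0 × 257 × 2 × 3 = 522.7 kN.
Allowable strength R_n/Ω = 522.7 / 1.5 = 348 kN.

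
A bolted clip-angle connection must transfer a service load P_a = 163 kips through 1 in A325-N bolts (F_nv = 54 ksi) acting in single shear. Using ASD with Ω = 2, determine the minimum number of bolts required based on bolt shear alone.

8 bolts

A_b = π·1²/4 = 0.7854 in².
Per-bolt allowable strength R_n/Ω = 54 × 0.7854 × 1 / 2 = 21.21 kips.
n ≥ 163 / 21.21 = 7.687 → use 8 bolts.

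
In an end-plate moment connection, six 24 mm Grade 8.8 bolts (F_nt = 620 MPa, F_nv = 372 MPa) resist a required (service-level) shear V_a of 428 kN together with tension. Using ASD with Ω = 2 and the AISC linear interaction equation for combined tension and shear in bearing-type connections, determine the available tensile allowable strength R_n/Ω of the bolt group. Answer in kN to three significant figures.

381 kN

A_b = π·24²/4 = 452.4 mm²; f_rv = 428 × 1000 / (6 × 452.4) = 157.7 MPa.
F'_nt = 1.3 F_nt − (Ω F_nt / F_nv) f_rv = 1.3·620 − (2·620/372)·157.7 = 280.4 MPa, capped at F_nt → F'_nt = 280.4 MPa.
R_n = F'_nt · A_b · n = 280.4 × 452.4 × 6 / 1000 = 761.1 kN.
Allowable strength R_n/Ω = 761.1 / 2 = 381 kN.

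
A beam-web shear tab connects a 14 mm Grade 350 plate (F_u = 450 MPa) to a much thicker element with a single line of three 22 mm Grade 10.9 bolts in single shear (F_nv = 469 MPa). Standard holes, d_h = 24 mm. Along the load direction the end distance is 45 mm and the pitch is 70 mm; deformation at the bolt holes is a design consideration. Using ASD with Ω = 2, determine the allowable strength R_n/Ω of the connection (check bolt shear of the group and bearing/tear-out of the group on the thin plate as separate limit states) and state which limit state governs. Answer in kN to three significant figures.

Bolt shear: A_b = π·22²/4 = 380.1 mm²; R_n = 469 × 380.1 × 3 × 1 / 1000 = 534.8 kN → 534.8 / 2 = 267 kN.
Bearing (1.2 l_c t F_u ≤ 2.4 d t F_u): upper limit = 2.4·22·14·450 / 1000 = 332.6 kN.
  Edge l_c = 45 − 24/2 = 33 → r_n = 249.5 kN; interior l_c = 70 − 24 = 46 → r_n = 332.6 kN.
  R_n,bearing = 1·249.5 + 2·332.6 = 914.8 kN → 914.8 / 2 = 457 kN.
Bolt shear governs: 267 kN.

267 kN (bolt shear governs)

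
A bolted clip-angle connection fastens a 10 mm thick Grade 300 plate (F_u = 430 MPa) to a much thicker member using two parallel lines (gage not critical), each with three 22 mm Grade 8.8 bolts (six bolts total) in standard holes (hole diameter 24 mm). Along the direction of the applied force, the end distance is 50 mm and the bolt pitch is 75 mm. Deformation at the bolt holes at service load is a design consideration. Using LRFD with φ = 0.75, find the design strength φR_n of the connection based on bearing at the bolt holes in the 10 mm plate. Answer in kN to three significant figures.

975 kN

Per bolt r_n = 1.2 l_c t F_u ≤ 2.4 d t F_u; upper limit = 2.4 × 22 × 10 × 430 / 1000 = 227 kN.
Edge bolt: l_c = 50 − 24/2 = 38 mm → 1.2 × 38 × 10 × 430 / 1000 = 196.1 → r_n = 196.1 kN.
Interior bolts: l_c = 75 − 24 = 51 mm → 1.2 × 51 × 10 × 430 / 1000 = 263.2 → r_n = 227 kN.
R_n = 2 × 196.1 + 4 × 227 = 1300 kN.
Design strength φR_n = 0.75 × 1300 = 975 kN.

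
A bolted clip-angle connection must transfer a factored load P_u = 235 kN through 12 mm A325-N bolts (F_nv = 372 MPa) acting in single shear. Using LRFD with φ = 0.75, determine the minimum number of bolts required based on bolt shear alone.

8 bolts

A_b = π·12²/4 = 113.1 mm².
Per-bolt design strength φR_n = 0.75 × 372 × 113.1 × 1 / 1000 = 31.55 kN.
n ≥ 235 / 31.55 = 7.448 → use 8 bolts.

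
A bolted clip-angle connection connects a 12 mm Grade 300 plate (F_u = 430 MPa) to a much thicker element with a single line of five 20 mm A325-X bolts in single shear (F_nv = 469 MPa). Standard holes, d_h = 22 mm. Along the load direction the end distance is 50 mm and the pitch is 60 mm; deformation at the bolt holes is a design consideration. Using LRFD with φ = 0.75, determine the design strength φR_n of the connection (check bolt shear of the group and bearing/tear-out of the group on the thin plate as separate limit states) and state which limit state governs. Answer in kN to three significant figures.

Bolt shear: A_b = π·20²/4 = 314.2 mm²; R_n = 469 × 314.2 × 5 × 1 / 1000 = 736.7 kN → 0.75 × 736.7 = 553 kN.
Bearing (1.2 l_c t F_u ≤ 2.4 d t F_u): upper limit = 2.4·20·12·430 / 1000 = 247.7 kN.
  Edge l_c = 50 − 22/2 = 39 → r_n = 241.5 kN; interior l_c = 60 − 22 = 38 → r_n = 235.3 kN.
  R_n,bearing = 1·241.5 + 4·235.3 = 1183 kN → 0.75 × 1183 = 887 kN.
Bolt shear governs: 553 kN.

553 kN (bolt shear governs)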